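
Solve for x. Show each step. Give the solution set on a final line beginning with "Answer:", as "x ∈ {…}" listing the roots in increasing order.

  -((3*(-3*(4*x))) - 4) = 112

Step 1. [-((3*(-3*(4*x))) - 4) = 112] leading − — multiply by −1 ⇒ neg: (3*(-3*(4*x))) - 4 = -112.
Step 2. [(3*(-3*(4*x))) - 4 = -112] -4 is outermost — add 4 both sides. So sub: 3*(-3*(4*x)) = -108.
Step 3. [3*(-3*(4*x)) = -108] 3 out front; divide by 3, so div: -3*(4*x) = -36.
Step 4. [-3*(4*x) = -36] divide by the outer -3 ⇒ div: 4*x = 12.
Step 5. [4*x = 12] 4 out front; divide by 4 ⇒ div: x = 3.

Answer: x ∈ {3}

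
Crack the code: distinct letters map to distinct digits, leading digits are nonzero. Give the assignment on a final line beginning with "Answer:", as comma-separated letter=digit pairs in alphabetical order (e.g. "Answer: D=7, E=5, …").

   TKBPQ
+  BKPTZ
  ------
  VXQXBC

Step 1. [V] V is the leading digit of a 6-digit sum of two 5-digit numbers; the final carry is exactly 1, so V=1.
Step 2. [col 1: Q + Z ≡ C (mod 10)] no forcing yet in column 1 (carry-in 0); C=9 is free and consistent — try it ⇒ C=9.
Step 3. [col 1: Q + Z ≡ C (mod 10)] no forcing yet in column 1 (carry-in 0); Q=5 is free and consistent — try it ⇒ Q=5.
Step 4. [col 1: Q + Z ≡ C (mod 10)] column 1 reads Q+Z+carry(0)=C with Q=5, C=9; with digits 1,5,9 already taken and all letters distinct, the only value for Z is 4 ⇒ Z=4.
Step 5. [col 2: P + T ≡ B (mod 10)] several values work for B in column 2 (P + T ≡ B (mod 10), carry-in 0); try B=3, so B=3.
Step 6. [col 2: P + T ≡ B (mod 10)] several values work for T in column 2 (P + T ≡ B (mod 10), carry-in 0); try T=7, so T=7.
Step 7. [col 2: P + T ≡ B (mod 10)] column 2 reads P+T+carry(0)=B with T=7, B=3; with digits 1,3,4,5,7,9 already taken and all letters distinct, the only value for P is 6. So P=6.
Step 8. [col 3: B + P ≡ X (mod 10)] from column 3 (B=3, P=6, carry-in 1, digits 1,3,4,5,6,7,9 already taken and all letters distinct): X must equal 0, so X=0.
Step 9. [col 4: K + K ≡ Q (mod 10)] from column 4 (Q=5, carry-in 1, digits 0,1,3,4,5,6,7,9 already taken and all letters distinct): K must equal 2 ⇒ K=2.

Answer: B=3, C=9, K=2, P=6, Q=5, T=7, V=1, X=0, Z=4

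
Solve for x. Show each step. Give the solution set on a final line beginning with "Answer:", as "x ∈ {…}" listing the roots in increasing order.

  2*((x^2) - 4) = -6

Step 1. [2*((x^2) - 4) = -6] 2 out front; divide by 2, so div: (x^2) - 4 = -3.
Step 2. [(x^2) - 4 = -3] 4 comes off first (add 4) ⇒ sub: x^2 = 1.
Step 3. [x^2 = 1] √ both sides: 1 ≥ 0 gives two branches, so sqrt: x = 1 or -1.

Answer: x ∈ {-1, 1}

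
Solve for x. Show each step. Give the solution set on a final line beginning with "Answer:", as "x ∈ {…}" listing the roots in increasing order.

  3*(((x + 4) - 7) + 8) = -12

Step 1. [3*(((x + 4) - 7) + 8) = -12] 3·(inner) — divide through by 3, so div: ((x + 4) - 7) + 8 = -4.
Step 2. [((x + 4) - 7) + 8 = -4] +8 is outermost — subtract 8 both sides. So sub: (x + 4) - 7 = -12.
Step 3. [(x + 4) - 7 = -12] the outer -7 inverts by adding 7. So sub: x + 4 = -5.
Step 4. [x + 4 = -5] the outer +4 inverts by subtracting 4, so sub: x = -9.

Answer: x ∈ {-9}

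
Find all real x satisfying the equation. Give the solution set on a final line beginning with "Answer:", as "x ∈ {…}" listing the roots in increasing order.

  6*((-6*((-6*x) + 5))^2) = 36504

Step 1. [6*((-6*((-6*x) + 5))^2) = 36504] LHS = 6·(…); ÷6 both sides. So div: (-6*((-6*x) + 5))^2 = 6084.
Step 2. [(-6*((-6*x) + 5))^2 = 6084] 6084 ≥ 0, LHS is (·)² — take ±√, so sqrt: -6*((-6*x) + 5) = 78 or -78.
Step 3. [-6*((-6*x) + 5) = 78 or -78] LHS = -6·(…); ÷-6 both sides ⇒ div: (-6*x) + 5 = -13 or 13.
Step 4. [(-6*x) + 5 = -13 or 13] peel the +5: subtract 5 from each side, so sub: -6*x = -18 or 8.
Step 5. [-6*x = -18 or 8] divide by the outer -6, so div: x = 3 or -4/3.

Answer: x ∈ {-4/3, 3}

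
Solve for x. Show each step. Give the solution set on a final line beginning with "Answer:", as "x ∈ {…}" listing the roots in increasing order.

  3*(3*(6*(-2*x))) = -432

Step 1. [3*(3*(6*(-2*x))) = -432] 3·(inner) — divide through by 3. So div: 3*(6*(-2*x)) = -144.
Step 2. [3*(6*(-2*x)) = -144] 3·(inner) — divide through by 3 ⇒ div: 6*(-2*x) = -48.
Step 3. [6*(-2*x) = -48] divide by the outer 6. So div: -2*x = -8.
Step 4. [-2*x = -8] divide by the outer -2. So div: x = 4.

Answer: x ∈ {4}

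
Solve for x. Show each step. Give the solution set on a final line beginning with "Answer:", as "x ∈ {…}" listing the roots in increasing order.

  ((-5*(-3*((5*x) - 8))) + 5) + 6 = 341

Step 1. [((-5*(-3*((5*x) - 8))) + 5) + 6 = 341] subtract 6: x sits inside (… + 6) ⇒ sub: (-5*(-3*((5*x) - 8))) + 5 = 335.
Step 2. [(-5*(-3*((5*x) - 8))) + 5 = 335] +5 is outermost — subtract 5 both sides. So sub: -5*(-3*((5*x) - 8)) = 330.
Step 3. [-5*(-3*((5*x) - 8)) = 330] leading coefficient -5: divide by -5. So div: -3*((5*x) - 8) = -66.
Step 4. [-3*((5*x) - 8) = -66] -3 out front; divide by -3, so div: (5*x) - 8 = 22.
Step 5. [(5*x) - 8 = 22] add 8: x sits inside (… - 8). So sub: 5*x = 30.
Step 6. [5*x = 30] 5 out front; divide by 5 ⇒ div: x = 6.

Answer: x ∈ {6}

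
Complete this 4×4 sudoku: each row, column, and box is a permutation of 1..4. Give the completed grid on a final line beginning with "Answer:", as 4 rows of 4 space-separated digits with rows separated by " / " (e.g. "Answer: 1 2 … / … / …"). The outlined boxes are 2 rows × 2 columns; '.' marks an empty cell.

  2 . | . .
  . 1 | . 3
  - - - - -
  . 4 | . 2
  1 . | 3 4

Step 1. [r1c3∈{1,4}] 4 has one home in row 1: r1c3 ⇒ r1c3=4.
Step 2. [r1c2∈{3}] nothing but 3 survives at r1c2 ⇒ r1c2=3.
Step 3. [r4c2∈{2}] r4c2 has the single candidate 2. So r4c2=2.
Step 4. [r3c1∈{3}] r3c1 is down to just 3. So r3c1=3.
Step 5. [r1c4∈{1}] nothing but 1 survives at r1c4, so r1c4=1.
Step 6. [r2c1∈{4}] only 4 remains possible at r2c1, so r2c1=4.
Step 7. [r3c3∈{1}] r3c3 has the single candidate 1 ⇒ r3c3=1.
Step 8. [r2c3∈{2}] r2c3's peers cover all but 2, so r2c3=2.

Answer: 2 3 4 1 / 4 1 2 3 / 3 4 1 2 / 1 2 3 4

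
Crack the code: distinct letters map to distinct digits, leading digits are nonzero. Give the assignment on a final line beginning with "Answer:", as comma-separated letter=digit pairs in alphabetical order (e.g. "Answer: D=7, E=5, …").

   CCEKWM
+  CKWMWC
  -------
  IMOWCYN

Step 1. [col 1: M + C ≡ N (mod 10)] column 1 (M + C ≡ N (mod 10), carry-in 0) doesn't pin N yet; pick N=8 and continue, so N=8.
Step 2. [col 1: M + C ≡ N (mod 10)] column 1 (M + C ≡ N (mod 10), carry-in 0) doesn't pin C yet; pick C=6 and continue ⇒ C=6.
Step 3. [col 1: M + C ≡ N (mod 10)] in column 1 we have M+C≡N with carry-in 0; given C=6, N=8 and digits 6,8 already taken and all letters distinct, that pins M to 2, so M=2.
Step 4. [col 2: W + W ≡ Y (mod 10)] W=7 is one option consistent with column 2 (W + W ≡ Y (mod 10), carry-in 0) — take it, so W=7.
Step 5. [I] the sum has 7 digits but both addends have 6; that extra leading digit I is the final carry, namely 1 ⇒ I=1.
Step 6. [col 2: W + W ≡ Y (mod 10)] from column 2 (W=7, carry-in 0, digits 1,2,6,7,8 already taken and all letters distinct): Y must equal 4. So Y=4.
Step 7. [col 3: K + M ≡ C (mod 10)] in column 3 we have K+M≡C with carry-in 1; given M=2, C=6 and digits 1,2,4,6,7,8 already taken and all letters distinct, that pins K to 3. So K=3.
Step 8. [col 4: E + W ≡ W (mod 10)] column 4 reads E+W+carry(0)=W with W=7; with digits 1,2,3,4,6,7,8 already taken and all letters distinct, the only value for E is 0 ⇒ E=0.
Step 9. [col 5: C + K ≡ O (mod 10)] column 5 reads C+K+carry(0)=O with C=6, K=3; with digits 0,1,2,3,4,6,7,8 already taken and all letters distinct, the only value for O is 9. So O=9.

Answer: C=6, E=0, I=1, K=3, M=2, N=8, O=9, W=7, Y=4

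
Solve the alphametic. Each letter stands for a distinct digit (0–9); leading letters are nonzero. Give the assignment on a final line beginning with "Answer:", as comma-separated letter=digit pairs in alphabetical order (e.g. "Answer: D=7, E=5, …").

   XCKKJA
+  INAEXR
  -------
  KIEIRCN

Step 1. [K] adding two 6-digit numbers gives at most 6+1 digits, and here it does — K is that final carry and must be 1. So K=1.
Step 2. [col 1: A + R ≡ N (mod 10)] several values work for N in column 1 (A + R ≡ N (mod 10), carry-in 0); try N=7 ⇒ N=7.
Step 3. [col 1: A + R ≡ N (mod 10)] no forcing yet in column 1 (carry-in 0); R=2 is free and consistent — try it, so R=2.
Step 4. [col 1: A + R ≡ N (mod 10)] in column 1 we have A+R≡N with carry-in 0; given R=2, N=7 and digits 1,2,7 already taken and all letters distinct, that pins A to 5. So A=5.
Step 5. [col 2: J + X ≡ C (mod 10)] no forcing yet in column 2 (carry-in 0); X=9 is free and consistent — try it ⇒ X=9.
Step 6. [col 2: J + X ≡ C (mod 10)] column 2 reads J+X+carry(0)=C with X=9; with digits 1,2,5,7,9 already taken and all letters distinct, the only value for J is 4. So J=4.
Step 7. [col 2: J + X ≡ C (mod 10)] in column 2 we have J+X≡C with carry-in 0; given J=4, X=9 and digits 1,2,4,5,7,9 already taken and all letters distinct, that pins C to 3. So C=3.
Step 8. [col 3: K + E ≡ R (mod 10)] in column 3 we have K+E≡R with carry-in 1; given K=1, R=2 and digits 1,2,3,4,5,7,9 already taken and all letters distinct, that pins E to 0. So E=0.
Step 9. [col 4: K + A ≡ I (mod 10)] column 4 reads K+A+carry(0)=I with K=1, A=5; with digits 0,1,2,3,4,5,7,9 already taken and all letters distinct, the only value for I is 6. So I=6.

Answer: A=5, C=3, E=0, I=6, J=4, K=1, N=7, R=2, X=9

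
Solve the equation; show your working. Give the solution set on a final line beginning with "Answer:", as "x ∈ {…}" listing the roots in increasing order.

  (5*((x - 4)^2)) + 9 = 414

Step 1. [(5*((x - 4)^2)) + 9 = 414] +9 is outermost — subtract 9 both sides ⇒ sub: 5*((x - 4)^2) = 405.
Step 2. [5*((x - 4)^2) = 405] leading coefficient 5: divide by 5. So div: (x - 4)^2 = 81.
Step 3. [(x - 4)^2 = 81] √ both sides: 81 ≥ 0 gives two branches. So sqrt: x - 4 = 9 or -9.
Step 4. [x - 4 = 9 or -9] the outer -4 inverts by adding 4, so sub: x = 13 or -5.

Answer: x ∈ {-5, 13}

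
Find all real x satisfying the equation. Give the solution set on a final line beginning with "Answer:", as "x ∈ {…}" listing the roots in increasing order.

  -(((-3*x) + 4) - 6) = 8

Step 1. [-(((-3*x) + 4) - 6) = 8] flip signs both sides ⇒ neg: ((-3*x) + 4) - 6 = -8.
Step 2. [((-3*x) + 4) - 6 = -8] peel the -6: add 6 from each side ⇒ sub: (-3*x) + 4 = -2.
Step 3. [(-3*x) + 4 = -2] peel the +4: subtract 4 from each side ⇒ sub: -3*x = -6.
Step 4. [-3*x = -6] -3·(inner) — divide through by -3 ⇒ div: x = 2.

Answer: x ∈ {2}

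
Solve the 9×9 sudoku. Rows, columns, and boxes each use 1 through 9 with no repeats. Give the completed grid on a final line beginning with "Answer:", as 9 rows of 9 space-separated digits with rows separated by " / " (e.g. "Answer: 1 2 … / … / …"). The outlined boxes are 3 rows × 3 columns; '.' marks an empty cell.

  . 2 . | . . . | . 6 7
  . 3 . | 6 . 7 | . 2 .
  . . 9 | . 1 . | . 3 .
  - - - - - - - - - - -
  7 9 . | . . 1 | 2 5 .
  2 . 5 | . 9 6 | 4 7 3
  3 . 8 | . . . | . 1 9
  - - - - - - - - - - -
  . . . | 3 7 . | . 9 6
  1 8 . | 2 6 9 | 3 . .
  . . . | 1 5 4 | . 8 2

Step 1. [r2c9∈{1,4,5,8}] 1 has one home in col 9: r2c9 ⇒ r2c9=1.
Step 2. [r2c3∈{4}] only 4 remains possible at r2c3 ⇒ r2c3=4.
Step 3. [r2c5∈{8}] r2c5's peers cover all but 8 ⇒ r2c5=8.
Step 4. [r2c1∈{5}] only 5 remains possible at r2c1. So r2c1=5.
Step 5. [r3c9∈{4,5,8}] box 3 places 4 nowhere but r3c9, so r3c9=4.
Step 6. [r3c4∈{5}] nothing but 5 survives at r3c4, so r3c4=5.
Step 7. [r6c2∈{4,6}] box 4 places 4 nowhere but r6c2 ⇒ r6c2=4.
Step 8. [r1c7∈{5,8,9}] r1c7 is the only open cell in row 1 admitting 5 ⇒ r1c7=5.
Step 9. [r9c7∈{7}] r9c7's peers cover all but 7, so r9c7=7.
Step 10. [r9c2∈{6}] r9c2 has the single candidate 6, so r9c2=6.
Step 11. [r4c5∈{3,4}] r4c5 is the only open cell in row 4 admitting 3 ⇒ r4c5=3.
Step 12. [r4c4∈{4,8}] row 4 places 4 nowhere but r4c4, so r4c4=4.
Step 13. [r6c5∈{2}] r6c5 is down to just 2 ⇒ r6c5=2.
Step 14. [r1c1∈{8}] nothing but 8 survives at r1c1 ⇒ r1c1=8.
Step 15. [r8c9∈{5}] nothing but 5 survives at r8c9, so r8c9=5.
Step 16. [r4c3∈{6}] r4c3 has the single candidate 6, so r4c3=6.
Step 17. [r1c3∈{1}] r1c3 is down to just 1, so r1c3=1.
Step 18. [r5c2∈{1}] only 1 remains possible at r5c2, so r5c2=1.
Step 19. [r6c7∈{6}] only 6 remains possible at r6c7 ⇒ r6c7=6.
Step 20. [r7c7∈{1}] r7c7 has the single candidate 1, so r7c7=1.
Step 21. [r8c3∈{7}] r8c3's peers cover all but 7 ⇒ r8c3=7.
Step 22. [r7c6∈{8}] r7c6 is down to just 8 ⇒ r7c6=8.
Step 23. [r3c1∈{6}] nothing but 6 survives at r3c1. So r3c1=6.
Step 24. [r7c3∈{2}] r7c3 has the single candidate 2, so r7c3=2.
Step 25. [r7c2∈{5}] only 5 remains possible at r7c2. So r7c2=5.
Step 26. [r2c7∈{9}] r2c7 has the single candidate 9 ⇒ r2c7=9.
Step 27. [r3c7∈{8}] r3c7 has the single candidate 8. So r3c7=8.
Step 28. [r7c1∈{4}] r7c1 is down to just 4. So r7c1=4.
Step 29. [r3c2∈{7}] r3c2 is down to just 7 ⇒ r3c2=7.
Step 30. [r6c6∈{5}] r6c6 has the single candidate 5, so r6c6=5.
Step 31. [r8c8∈{4}] r8c8 is down to just 4. So r8c8=4.
Step 32. [r1c5∈{4}] r1c5 has the single candidate 4, so r1c5=4.
Step 33. [r3c6∈{2}] only 2 remains possible at r3c6 ⇒ r3c6=2.
Step 34. [r6c4∈{7}] r6c4's peers cover all but 7. So r6c4=7.
Step 35. [r9c1∈{9}] r9c1 is down to just 9. So r9c1=9.
Step 36. [r1c4∈{9}] r1c4's peers cover all but 9 ⇒ r1c4=9.
Step 37. [r5c4∈{8}] r5c4 has the single candidate 8 ⇒ r5c4=8.
Step 38. [r9c3∈{3}] r9c3 is down to just 3, so r9c3=3.
Step 39. [r1c6∈{3}] r1c6 has the single candidate 3, so r1c6=3.
Step 40. [r4c9∈{8}] only 8 remains possible at r4c9, so r4c9=8.

Answer: 8 2 1 9 4 3 5 6 7 / 5 3 4 6 8 7 9 2 1 / 6 7 9 5 1 2 8 3 4 / 7 9 6 4 3 1 2 5 8 / 2 1 5 8 9 6 4 7 3 / 3 4 8 7 2 5 6 1 9 / 4 5 2 3 7 8 1 9 6 / 1 8 7 2 6 9 3 4 5 / 9 6 3 1 5 4 7 8 2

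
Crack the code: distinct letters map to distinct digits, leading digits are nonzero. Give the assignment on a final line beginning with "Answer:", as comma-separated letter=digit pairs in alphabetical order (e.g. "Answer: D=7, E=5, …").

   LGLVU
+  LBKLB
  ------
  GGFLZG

Step 1. [col 1: U + B ≡ G (mod 10)] column 1 (U + B ≡ G (mod 10), carry-in 0) doesn't pin G yet; pick G=1 and continue, so G=1.
Step 2. [col 1: U + B ≡ G (mod 10)] column 1 (U + B ≡ G (mod 10), carry-in 0) doesn't pin B yet; pick B=8 and continue ⇒ B=8.
Step 3. [col 1: U + B ≡ G (mod 10)] in column 1 we have U+B≡G with carry-in 0; given B=8, G=1 and digits 1,8 already taken and all letters distinct, that pins U to 3, so U=3.
Step 4. [col 2: V + L ≡ Z (mod 10)] several values work for Z in column 2 (V + L ≡ Z (mod 10), carry-in 1); try Z=2. So Z=2.
Step 5. [col 2: V + L ≡ Z (mod 10)] V=6 is one option consistent with column 2 (V + L ≡ Z (mod 10), carry-in 1) — take it ⇒ V=6.
Step 6. [col 2: V + L ≡ Z (mod 10)] column 2: given V=6, Z=2, carry-in 1, and digits 1,2,3,6,8 already taken and all letters distinct, V+L≡Z (mod 10) forces L=5 ⇒ L=5.
Step 7. [col 3: L + K ≡ L (mod 10)] column 3 reads L+K+carry(1)=L with L=5; with digits 1,2,3,5,6,8 already taken and all letters distinct, the only value for K is 9, so K=9.
Step 8. [col 4: G + B ≡ F (mod 10)] in column 4 we have G+B≡F with carry-in 1; given G=1, B=8 and digits 1,2,3,5,6,8,9 already taken and all letters distinct, that pins F to 0 ⇒ F=0.

Answer: B=8, F=0, G=1, K=9, L=5, U=3, V=6, Z=2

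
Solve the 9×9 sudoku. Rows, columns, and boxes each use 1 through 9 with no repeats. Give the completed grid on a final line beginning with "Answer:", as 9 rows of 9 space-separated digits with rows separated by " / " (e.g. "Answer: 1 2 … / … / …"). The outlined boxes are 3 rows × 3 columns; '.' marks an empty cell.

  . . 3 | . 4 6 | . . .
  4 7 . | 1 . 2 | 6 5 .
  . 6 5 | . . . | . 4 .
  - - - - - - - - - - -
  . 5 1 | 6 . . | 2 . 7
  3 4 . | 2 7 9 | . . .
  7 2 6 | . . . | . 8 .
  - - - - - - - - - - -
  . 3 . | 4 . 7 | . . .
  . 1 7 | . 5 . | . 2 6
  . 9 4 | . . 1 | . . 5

Step 1. [r8c1∈{8}] nothing but 8 survives at r8c1. So r8c1=8.
Step 2. [r8c6∈{3}] only 3 remains possible at r8c6 ⇒ r8c6=3.
Step 3. [r5c9∈{1}] nothing but 1 survives at r5c9 ⇒ r5c9=1.
Step 4. [r3c6∈{8}] r3c6 is down to just 8. So r3c6=8.
Step 5. [r2c3∈{8,9}] r2c3 is the only open cell in col 3 admitting 9 ⇒ r2c3=9.
Step 6. [r2c5∈{3}] r2c5 has the single candidate 3, so r2c5=3.
Step 7. [r3c5∈{9}] r3c5's peers cover all but 9 ⇒ r3c5=9.
Step 8. [r6c9∈{3,4,9}] col 9 places 4 nowhere but r6c9 ⇒ r6c9=4.
Step 9. [r6c7∈{3,5,9}] row 6 places 9 nowhere but r6c7, so r6c7=9.
Step 10. [r7c3∈{2}] r7c3 is down to just 2. So r7c3=2.
Step 11. [r2c9∈{8}] r2c9 has the single candidate 8, so r2c9=8.
Step 12. [r9c4∈{8}] nothing but 8 survives at r9c4. So r9c4=8.
Step 13. [r9c1∈{6}] nothing but 6 survives at r9c1. So r9c1=6.
Step 14. [r3c4∈{7}] r3c4's peers cover all but 7, so r3c4=7.
Step 15. [r7c9∈{9}] only 9 remains possible at r7c9, so r7c9=9.
Step 16. [r1c8∈{1,7,9}] in row 1, 9 fits only at r1c8, so r1c8=9.
Step 17. [r1c9∈{2}] nothing but 2 survives at r1c9, so r1c9=2.
Step 18. [r9c8∈{3,7}] col 8 places 7 nowhere but r9c8. So r9c8=7.
Step 19. [r1c1∈{1}] r1c1 has the single candidate 1. So r1c1=1.
Step 20. [r3c7∈{1,3}] r3c7 is the only open cell in row 3 admitting 1. So r3c7=1.
Step 21. [r6c6∈{5}] r6c6 has the single candidate 5 ⇒ r6c6=5.
Step 22. [r5c7∈{5}] r5c7 has the single candidate 5, so r5c7=5.
Step 23. [r1c4∈{5}] r1c4 has the single candidate 5 ⇒ r1c4=5.
Step 24. [r7c5∈{6}] r7c5's peers cover all but 6 ⇒ r7c5=6.
Step 25. [r1c2∈{8}] only 8 remains possible at r1c2. So r1c2=8.
Step 26. [r7c8∈{1}] r7c8 has the single candidate 1, so r7c8=1.
Step 27. [r3c1∈{2}] r3c1 is down to just 2. So r3c1=2.
Step 28. [r4c6∈{4}] r4c6 has the single candidate 4, so r4c6=4.
Step 29. [r6c5∈{1}] r6c5 has the single candidate 1 ⇒ r6c5=1.
Step 30. [r5c8∈{6}] only 6 remains possible at r5c8, so r5c8=6.
Step 31. [r4c1∈{9}] nothing but 9 survives at r4c1. So r4c1=9.
Step 32. [r6c4∈{3}] r6c4 has the single candidate 3 ⇒ r6c4=3.
Step 33. [r1c7∈{7}] only 7 remains possible at r1c7, so r1c7=7.
Step 34. [r8c7∈{4}] r8c7 is down to just 4. So r8c7=4.
Step 35. [r9c7∈{3}] r9c7 has the single candidate 3. So r9c7=3.
Step 36. [r4c8∈{3}] r4c8 has the single candidate 3. So r4c8=3.
Step 37. [r9c5∈{2}] nothing but 2 survives at r9c5, so r9c5=2.
Step 38. [r5c3∈{8}] r5c3 is down to just 8. So r5c3=8.
Step 39. [r7c7∈{8}] r7c7 has the single candidate 8, so r7c7=8.
Step 40. [r4c5∈{8}] r4c5's peers cover all but 8, so r4c5=8.
Step 41. [r3c9∈{3}] r3c9 is down to just 3. So r3c9=3.
Step 42. [r8c4∈{9}] r8c4's peers cover all but 9 ⇒ r8c4=9.
Step 43. [r7c1∈{5}] r7c1 has the single candidate 5 ⇒ r7c1=5.

Answer: 1 8 3 5 4 6 7 9 2 / 4 7 9 1 3 2 6 5 8 / 2 6 5 7 9 8 1 4 3 / 9 5 1 6 8 4 2 3 7 / 3 4 8 2 7 9 5 6 1 / 7 2 6 3 1 5 9 8 4 / 5 3 2 4 6 7 8 1 9 / 8 1 7 9 5 3 4 2 6 / 6 9 4 8 2 1 3 7 5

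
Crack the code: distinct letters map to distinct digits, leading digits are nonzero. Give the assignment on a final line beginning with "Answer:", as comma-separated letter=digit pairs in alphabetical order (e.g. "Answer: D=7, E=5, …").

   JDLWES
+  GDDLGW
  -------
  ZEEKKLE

Step 1. [col 1: S + W ≡ E (mod 10)] column 1 (S + W ≡ E (mod 10), carry-in 0) doesn't pin E yet; pick E=6 and continue. So E=6.
Step 2. [col 1: S + W ≡ E (mod 10)] no forcing yet in column 1 (carry-in 0); S=4 is free and consistent — try it. So S=4.
Step 3. [col 1: S + W ≡ E (mod 10)] in column 1 we have S+W≡E with carry-in 0; given S=4, E=6 and digits 4,6 already taken and all letters distinct, that pins W to 2. So W=2.
Step 4. [col 2: E + G ≡ L (mod 10)] L=5 is one option consistent with column 2 (E + G ≡ L (mod 10), carry-in 0) — take it ⇒ L=5.
Step 5. [Z] the sum has 7 digits but both addends have 6; that extra leading digit Z is the final carry, namely 1 ⇒ Z=1.
Step 6. [col 2: E + G ≡ L (mod 10)] column 2 reads E+G+carry(0)=L with E=6, L=5; with digits 1,2,4,5,6 already taken and all letters distinct, the only value for G is 9 ⇒ G=9.
Step 7. [col 3: W + L ≡ K (mod 10)] from column 3 (W=2, L=5, carry-in 1, digits 1,2,4,5,6,9 already taken and all letters distinct): K must equal 8, so K=8.
Step 8. [col 4: L + D ≡ K (mod 10)] in column 4 we have L+D≡K with carry-in 0; given L=5, K=8 and digits 1,2,4,5,6,8,9 already taken and all letters distinct, that pins D to 3 ⇒ D=3.
Step 9. [col 6: J + G ≡ E (mod 10)] in column 6 we have J+G≡E with carry-in 0; given G=9, E=6 and digits 1,2,3,4,5,6,8,9 already taken and all letters distinct, that pins J to 7 ⇒ J=7.

Answer: D=3, E=6, G=9, J=7, K=8, L=5, S=4, W=2, Z=1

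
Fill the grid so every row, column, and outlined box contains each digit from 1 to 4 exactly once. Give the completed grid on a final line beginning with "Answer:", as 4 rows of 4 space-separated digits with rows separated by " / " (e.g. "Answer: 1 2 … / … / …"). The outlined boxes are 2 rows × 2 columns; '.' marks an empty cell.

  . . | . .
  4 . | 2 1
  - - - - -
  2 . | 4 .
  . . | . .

Step 1. [r3c4∈{3}] only 3 remains possible at r3c4, so r3c4=3.
Step 2. [r2c2∈{3}] r2c2 is down to just 3, so r2c2=3.
Step 3. [r3c2∈{1}] r3c2's peers cover all but 1 ⇒ r3c2=1.
Step 4. [r1c2∈{2}] r1c2 is down to just 2. So r1c2=2.
Step 5. [r1c3∈{3}] only 3 remains possible at r1c3 ⇒ r1c3=3.
Step 6. [r4c4∈{2}] r4c4 is down to just 2 ⇒ r4c4=2.
Step 7. [r4c1∈{3}] nothing but 3 survives at r4c1 ⇒ r4c1=3.
Step 8. [r1c4∈{4}] nothing but 4 survives at r1c4. So r1c4=4.
Step 9. [r4c3∈{1}] r4c3's peers cover all but 1 ⇒ r4c3=1.
Step 10. [r4c2∈{4}] nothing but 4 survives at r4c2 ⇒ r4c2=4.
Step 11. [r1c1∈{1}] r1c1 is down to just 1, so r1c1=1.

Answer: 1 2 3 4 / 4 3 2 1 / 2 1 4 3 / 3 4 1 2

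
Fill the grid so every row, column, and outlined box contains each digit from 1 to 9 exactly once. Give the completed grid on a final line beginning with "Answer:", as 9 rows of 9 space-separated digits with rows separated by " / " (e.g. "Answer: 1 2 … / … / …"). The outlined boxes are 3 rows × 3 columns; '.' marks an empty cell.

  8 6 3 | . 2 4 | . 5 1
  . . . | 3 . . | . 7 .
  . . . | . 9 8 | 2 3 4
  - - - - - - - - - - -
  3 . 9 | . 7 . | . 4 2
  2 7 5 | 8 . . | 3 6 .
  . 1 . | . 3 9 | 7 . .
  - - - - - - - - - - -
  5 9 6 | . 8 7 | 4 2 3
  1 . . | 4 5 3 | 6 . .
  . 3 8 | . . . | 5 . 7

Step 1. [r3c4∈{1,5,6,7}] row 3 places 6 nowhere but r3c4 ⇒ r3c4=6.
Step 2. [r5c6∈{1}] only 1 remains possible at r5c6 ⇒ r5c6=1.
Step 3. [r2c2∈{2,4,5}] col 2 places 4 nowhere but r2c2. So r2c2=4.
Step 4. [r6c8∈{8}] only 8 remains possible at r6c8. So r6c8=8.
Step 5. [r9c8∈{1,9}] r9c8 is the only open cell in col 8 admitting 1 ⇒ r9c8=1.
Step 6. [r8c9∈{8,9}] row 8 places 8 nowhere but r8c9, so r8c9=8.
Step 7. [r8c3∈{2,7}] across row 8, 7 lands solely at r8c3 ⇒ r8c3=7.
Step 8. [r2c1∈{9}] r2c1 has the single candidate 9. So r2c1=9.
Step 9. [r6c4∈{2,5}] across row 6, 2 lands solely at r6c4. So r6c4=2.
Step 10. [r4c6∈{5,6}] row 4 places 6 nowhere but r4c6 ⇒ r4c6=6.
Step 11. [r2c5∈{1}] only 1 remains possible at r2c5, so r2c5=1.
Step 12. [r6c1∈{4,6}] in row 6, 6 fits only at r6c1. So r6c1=6.
Step 13. [r6c3∈{4}] only 4 remains possible at r6c3, so r6c3=4.
Step 14. [r1c7∈{9}] only 9 remains possible at r1c7, so r1c7=9.
Step 15. [r3c2∈{5}] only 5 remains possible at r3c2. So r3c2=5.
Step 16. [r5c9∈{9}] nothing but 9 survives at r5c9, so r5c9=9.
Step 17. [r8c2∈{2}] r8c2 is down to just 2 ⇒ r8c2=2.
Step 18. [r4c4∈{5}] r4c4 has the single candidate 5, so r4c4=5.
Step 19. [r4c7∈{1}] r4c7 has the single candidate 1. So r4c7=1.
Step 20. [r2c7∈{8}] r2c7's peers cover all but 8 ⇒ r2c7=8.
Step 21. [r5c5∈{4}] only 4 remains possible at r5c5, so r5c5=4.
Step 22. [r9c1∈{4}] only 4 remains possible at r9c1, so r9c1=4.
Step 23. [r2c6∈{5}] nothing but 5 survives at r2c6, so r2c6=5.
Step 24. [r3c3∈{1}] r3c3 is down to just 1 ⇒ r3c3=1.
Step 25. [r8c8∈{9}] r8c8 is down to just 9. So r8c8=9.
Step 26. [r2c3∈{2}] r2c3's peers cover all but 2. So r2c3=2.
Step 27. [r9c5∈{6}] r9c5's peers cover all but 6 ⇒ r9c5=6.
Step 28. [r4c2∈{8}] r4c2's peers cover all but 8, so r4c2=8.
Step 29. [r1c4∈{7}] only 7 remains possible at r1c4 ⇒ r1c4=7.
Step 30. [r9c6∈{2}] nothing but 2 survives at r9c6, so r9c6=2.
Step 31. [r9c4∈{9}] r9c4 is down to just 9 ⇒ r9c4=9.
Step 32. [r3c1∈{7}] only 7 remains possible at r3c1. So r3c1=7.
Step 33. [r7c4∈{1}] r7c4 has the single candidate 1. So r7c4=1.
Step 34. [r2c9∈{6}] r2c9's peers cover all but 6. So r2c9=6.
Step 35. [r6c9∈{5}] only 5 remains possible at r6c9, so r6c9=5.

Answer: 8 6 3 7 2 4 9 5 1 / 9 4 2 3 1 5 8 7 6 / 7 5 1 6 9 8 2 3 4 / 3 8 9 5 7 6 1 4 2 / 2 7 5 8 4 1 3 6 9 / 6 1 4 2 3 9 7 8 5 / 5 9 6 1 8 7 4 2 3 / 1 2 7 4 5 3 6 9 8 / 4 3 8 9 6 2 5 1 7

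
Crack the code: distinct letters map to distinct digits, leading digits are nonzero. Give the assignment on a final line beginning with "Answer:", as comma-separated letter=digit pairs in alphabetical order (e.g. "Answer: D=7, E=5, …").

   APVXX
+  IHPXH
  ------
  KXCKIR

Step 1. [col 1: X + H ≡ R (mod 10)] several values work for R in column 1 (X + H ≡ R (mod 10), carry-in 0); try R=0 ⇒ R=0.
Step 2. [K] the sum has 6 digits but both addends have 5; that extra leading digit K is the final carry, namely 1, so K=1.
Step 3. [col 1: X + H ≡ R (mod 10)] no forcing yet in column 1 (carry-in 0); H=8 is free and consistent — try it ⇒ H=8.
Step 4. [col 1: X + H ≡ R (mod 10)] in column 1 we have X+H≡R with carry-in 0; given H=8, R=0 and digits 0,1,8 already taken and all letters distinct, that pins X to 2. So X=2.
Step 5. [col 2: X + X ≡ I (mod 10)] from column 2 (X=2, carry-in 1, digits 0,1,2,8 already taken and all letters distinct): I must equal 5, so I=5.
Step 6. [col 3: V + P ≡ K (mod 10)] P=4 is one option consistent with column 3 (V + P ≡ K (mod 10), carry-in 0) — take it. So P=4.
Step 7. [col 3: V + P ≡ K (mod 10)] column 3: given P=4, K=1, carry-in 0, and digits 0,1,2,4,5,8 already taken and all letters distinct, V+P≡K (mod 10) forces V=7, so V=7.
Step 8. [col 4: P + H ≡ C (mod 10)] from column 4 (P=4, H=8, carry-in 1, digits 0,1,2,4,5,7,8 already taken and all letters distinct): C must equal 3, so C=3.
Step 9. [col 5: A + I ≡ X (mod 10)] column 5: given I=5, X=2, carry-in 1, and digits 0,1,2,3,4,5,7,8 already taken and all letters distinct, A+I≡X (mod 10) forces A=6, so A=6.

Answer: A=6, C=3, H=8, I=5, K=1, P=4, R=0, V=7, X=2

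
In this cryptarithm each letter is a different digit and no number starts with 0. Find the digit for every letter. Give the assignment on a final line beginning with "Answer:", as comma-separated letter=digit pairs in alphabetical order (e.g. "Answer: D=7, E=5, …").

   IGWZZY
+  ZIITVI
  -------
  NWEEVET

Step 1. [N] N is the leading digit of a 7-digit sum of two 6-digit numbers; the final carry is exactly 1 ⇒ N=1.
Step 2. [col 1: Y + I ≡ T (mod 10)] column 1 (Y + I ≡ T (mod 10), carry-in 0) doesn't pin I yet; pick I=5 and continue ⇒ I=5.
Step 3. [col 1: Y + I ≡ T (mod 10)] Y=7 is one option consistent with column 1 (Y + I ≡ T (mod 10), carry-in 0) — take it. So Y=7.
Step 4. [col 1: Y + I ≡ T (mod 10)] from column 1 (Y=7, I=5, carry-in 0, digits 1,5,7 already taken and all letters distinct): T must equal 2, so T=2.
Step 5. [col 2: Z + V ≡ E (mod 10)] several values work for E in column 2 (Z + V ≡ E (mod 10), carry-in 1); try E=9, so E=9.
Step 6. [col 2: Z + V ≡ E (mod 10)] several values work for V in column 2 (Z + V ≡ E (mod 10), carry-in 1); try V=0, so V=0.
Step 7. [col 2: Z + V ≡ E (mod 10)] column 2 reads Z+V+carry(1)=E with V=0, E=9; with digits 0,1,2,5,7,9 already taken and all letters distinct, the only value for Z is 8 ⇒ Z=8.
Step 8. [col 4: W + I ≡ E (mod 10)] column 4 reads W+I+carry(1)=E with I=5, E=9; with digits 0,1,2,5,7,8,9 already taken and all letters distinct, the only value for W is 3. So W=3.
Step 9. [col 5: G + I ≡ E (mod 10)] from column 5 (I=5, E=9, carry-in 0, digits 0,1,2,3,5,7,8,9 already taken and all letters distinct): G must equal 4 ⇒ G=4.

Answer: E=9, G=4, I=5, N=1, T=2, V=0, W=3, Y=7, Z=8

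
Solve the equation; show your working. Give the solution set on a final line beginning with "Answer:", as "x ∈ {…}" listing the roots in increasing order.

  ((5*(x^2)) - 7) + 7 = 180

Step 1. [((5*(x^2)) - 7) + 7 = 180] 7 comes off first (subtract 7) ⇒ sub: (5*(x^2)) - 7 = 173.
Step 2. [(5*(x^2)) - 7 = 173] peel the -7: add 7 from each side, so sub: 5*(x^2) = 180.
Step 3. [5*(x^2) = 180] LHS = 5·(…); ÷5 both sides, so div: x^2 = 36.
Step 4. [x^2 = 36] 36 ≥ 0, LHS is (·)² — take ±√ ⇒ sqrt: x = 6 or -6.

Answer: x ∈ {-6, 6}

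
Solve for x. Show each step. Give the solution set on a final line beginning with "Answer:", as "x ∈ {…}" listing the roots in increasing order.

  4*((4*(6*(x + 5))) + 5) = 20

Step 1. [4*((4*(6*(x + 5))) + 5) = 20] LHS = 4·(…); ÷4 both sides ⇒ div: (4*(6*(x + 5))) + 5 = 5.
Step 2. [(4*(6*(x + 5))) + 5 = 5] peel the +5: subtract 5 from each side. So sub: 4*(6*(x + 5)) = 0.
Step 3. [4*(6*(x + 5)) = 0] LHS = 4·(…); ÷4 both sides. So div: 6*(x + 5) = 0.
Step 4. [6*(x + 5) = 0] LHS = 6·(…); ÷6 both sides, so div: x + 5 = 0.
Step 5. [x + 5 = 0] peel the +5: subtract 5 from each side ⇒ sub: x = -5.

Answer: x ∈ {-5}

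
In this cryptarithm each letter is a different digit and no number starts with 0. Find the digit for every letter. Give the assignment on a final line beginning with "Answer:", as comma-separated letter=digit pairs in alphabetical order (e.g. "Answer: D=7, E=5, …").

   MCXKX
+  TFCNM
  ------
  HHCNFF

Step 1. [H] H is the leading digit of a 6-digit sum of two 5-digit numbers; the final carry is exactly 1. So H=1.
Step 2. [col 1: X + M ≡ F (mod 10)] several values work for F in column 1 (X + M ≡ F (mod 10), carry-in 0); try F=9, so F=9.
Step 3. [col 1: X + M ≡ F (mod 10)] no forcing yet in column 1 (carry-in 0); M=3 is free and consistent — try it ⇒ M=3.
Step 4. [col 1: X + M ≡ F (mod 10)] from column 1 (M=3, F=9, carry-in 0, digits 1,3,9 already taken and all letters distinct): X must equal 6, so X=6.
Step 5. [col 2: K + N ≡ F (mod 10)] column 2 (K + N ≡ F (mod 10), carry-in 0) doesn't pin K yet; pick K=5 and continue. So K=5.
Step 6. [col 2: K + N ≡ F (mod 10)] column 2 reads K+N+carry(0)=F with K=5, F=9; with digits 1,3,5,6,9 already taken and all letters distinct, the only value for N is 4 ⇒ N=4.
Step 7. [col 3: X + C ≡ N (mod 10)] from column 3 (X=6, N=4, carry-in 0, digits 1,3,4,5,6,9 already taken and all letters distinct): C must equal 8 ⇒ C=8.
Step 8. [col 5: M + T ≡ H (mod 10)] from column 5 (M=3, H=1, carry-in 1, digits 1,3,4,5,6,8,9 already taken and all letters distinct): T must equal 7. So T=7.

Answer: C=8, F=9, H=1, K=5, M=3, N=4, T=7, X=6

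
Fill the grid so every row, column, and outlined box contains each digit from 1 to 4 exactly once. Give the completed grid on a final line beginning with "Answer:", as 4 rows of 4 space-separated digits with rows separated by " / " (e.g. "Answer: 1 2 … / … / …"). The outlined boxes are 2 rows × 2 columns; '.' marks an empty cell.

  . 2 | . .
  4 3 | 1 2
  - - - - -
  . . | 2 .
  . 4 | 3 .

Step 1. [r3c2∈{1}] r3c2 has the single candidate 1 ⇒ r3c2=1.
Step 2. [r1c3∈{4}] only 4 remains possible at r1c3 ⇒ r1c3=4.
Step 3. [r3c4∈{4}] nothing but 4 survives at r3c4, so r3c4=4.
Step 4. [r4c4∈{1}] r4c4's peers cover all but 1, so r4c4=1.
Step 5. [r3c1∈{3}] nothing but 3 survives at r3c1. So r3c1=3.
Step 6. [r4c1∈{2}] r4c1's peers cover all but 2, so r4c1=2.
Step 7. [r1c4∈{3}] r1c4 has the single candidate 3, so r1c4=3.
Step 8. [r1c1∈{1}] only 1 remains possible at r1c1, so r1c1=1.

Answer: 1 2 4 3 / 4 3 1 2 / 3 1 2 4 / 2 4 3 1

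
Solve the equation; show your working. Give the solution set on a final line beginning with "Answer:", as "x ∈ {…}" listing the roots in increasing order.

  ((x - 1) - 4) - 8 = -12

Step 1. [((x - 1) - 4) - 8 = -12] 8 comes off first (add 8), so sub: (x - 1) - 4 = -4.
Step 2. [(x - 1) - 4 = -4] 4 comes off first (add 4), so sub: x - 1 = 0.
Step 3. [x - 1 = 0] the outer -1 inverts by adding 1, so sub: x = 1.

Answer: x ∈ {1}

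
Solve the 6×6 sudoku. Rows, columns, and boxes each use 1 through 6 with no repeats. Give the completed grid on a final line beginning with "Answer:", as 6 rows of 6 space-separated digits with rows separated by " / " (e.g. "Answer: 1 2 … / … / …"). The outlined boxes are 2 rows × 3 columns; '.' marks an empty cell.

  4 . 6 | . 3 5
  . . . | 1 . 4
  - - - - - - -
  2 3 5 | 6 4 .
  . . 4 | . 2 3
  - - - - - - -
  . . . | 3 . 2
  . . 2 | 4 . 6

Step 1. [r5c3∈{1}] r5c3 is down to just 1. So r5c3=1.
Step 2. [r6c2∈{5}] only 5 remains possible at r6c2. So r6c2=5.
Step 3. [r4c1∈{1,6}] r4c1 is the only open cell in col 1 admitting 1. So r4c1=1.
Step 4. [r1c2∈{1,2}] r1c2 is the only open cell in row 1 admitting 1 ⇒ r1c2=1.
Step 5. [r2c3∈{3}] r2c3's peers cover all but 3 ⇒ r2c3=3.
Step 6. [r4c2∈{6}] r4c2 has the single candidate 6, so r4c2=6.
Step 7. [r3c6∈{1}] only 1 remains possible at r3c6, so r3c6=1.
Step 8. [r1c4∈{2}] r1c4's peers cover all but 2, so r1c4=2.
Step 9. [r4c4∈{5}] only 5 remains possible at r4c4, so r4c4=5.
Step 10. [r5c2∈{4}] r5c2 is down to just 4, so r5c2=4.
Step 11. [r6c5∈{1}] r6c5's peers cover all but 1, so r6c5=1.
Step 12. [r2c5∈{6}] nothing but 6 survives at r2c5, so r2c5=6.
Step 13. [r2c1∈{5}] only 5 remains possible at r2c1, so r2c1=5.
Step 14. [r5c5∈{5}] r5c5 has the single candidate 5. So r5c5=5.
Step 15. [r5c1∈{6}] nothing but 6 survives at r5c1. So r5c1=6.
Step 16. [r6c1∈{3}] r6c1 is down to just 3, so r6c1=3.
Step 17. [r2c2∈{2}] r2c2 is down to just 2 ⇒ r2c2=2.

Answer: 4 1 6 2 3 5 / 5 2 3 1 6 4 / 2 3 5 6 4 1 / 1 6 4 5 2 3 / 6 4 1 3 5 2 / 3 5 2 4 1 6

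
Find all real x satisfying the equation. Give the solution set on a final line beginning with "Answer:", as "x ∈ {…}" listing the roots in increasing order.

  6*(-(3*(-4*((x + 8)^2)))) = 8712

Step 1. [6*(-(3*(-4*((x + 8)^2)))) = 8712] divide by the outer 6 ⇒ div: -(3*(-4*((x + 8)^2))) = 1452.
Step 2. [-(3*(-4*((x + 8)^2))) = 1452] leading − — multiply by −1, so neg: 3*(-4*((x + 8)^2)) = -1452.
Step 3. [3*(-4*((x + 8)^2)) = -1452] 3·(inner) — divide through by 3, so div: -4*((x + 8)^2) = -484.
Step 4. [-4*((x + 8)^2) = -484] leading coefficient -4: divide by -4. So div: (x + 8)^2 = 121.
Step 5. [(x + 8)^2 = 121] LHS squared, RHS 121 ≥ 0: apply √ (±), so sqrt: x + 8 = 11 or -11.
Step 6. [x + 8 = 11 or -11] +8 is outermost — subtract 8 both sides. So sub: x = 3 or -19.

Answer: x ∈ {-19, 3}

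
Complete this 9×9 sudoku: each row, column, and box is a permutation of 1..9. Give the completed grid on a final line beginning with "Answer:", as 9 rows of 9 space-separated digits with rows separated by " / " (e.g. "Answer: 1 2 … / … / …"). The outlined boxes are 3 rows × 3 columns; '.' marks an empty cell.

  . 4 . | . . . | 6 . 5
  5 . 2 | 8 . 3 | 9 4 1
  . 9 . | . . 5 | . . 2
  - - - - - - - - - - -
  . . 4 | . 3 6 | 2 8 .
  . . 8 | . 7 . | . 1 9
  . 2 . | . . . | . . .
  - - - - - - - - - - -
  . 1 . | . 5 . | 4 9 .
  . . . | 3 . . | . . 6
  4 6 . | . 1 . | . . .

Step 1. [r4c9∈{7}] r4c9 is down to just 7 ⇒ r4c9=7.
Step 2. [r8c2∈{5,7,8}] col 2 places 8 nowhere but r8c2, so r8c2=8.
Step 3. [r5c2∈{3,5}] across col 2, 3 lands solely at r5c2, so r5c2=3.
Step 4. [r5c7∈{5}] r5c7 is down to just 5 ⇒ r5c7=5.
Step 5. [r3c7∈{3,7,8}] 8 has one home in box 3: r3c7. So r3c7=8.
Step 6. [r6c9∈{3,4}] 4 has one home in col 9: r6c9 ⇒ r6c9=4.
Step 7. [r2c2∈{7}] r2c2 is down to just 7 ⇒ r2c2=7.
Step 8. [r5c1∈{6}] r5c1's peers cover all but 6. So r5c1=6.
Step 9. [r3c3∈{1,3,6}] r3c3 is the only open cell in col 3 admitting 6. So r3c3=6.
Step 10. [r1c1∈{1,3,8}] 8 has one home in row 1: r1c1 ⇒ r1c1=8.
Step 11. [r4c2∈{5}] nothing but 5 survives at r4c2 ⇒ r4c2=5.
Step 12. [r3c5∈{4}] r3c5 is down to just 4 ⇒ r3c5=4.
Step 13. [r8c6∈{2,4,7,9}] across row 8, 4 lands solely at r8c6, so r8c6=4.
Step 14. [r5c6∈{2}] r5c6 is down to just 2 ⇒ r5c6=2.
Step 15. [r6c4∈{1,5,9}] in row 6, 5 fits only at r6c4. So r6c4=5.
Step 16. [r7c4∈{2,6,7}] across row 7, 6 lands solely at r7c4. So r7c4=6.
Step 17. [r7c1∈{2,3,7}] 2 has one home in row 7: r7c1. So r7c1=2.
Step 18. [r3c1∈{1,3}] 3 has one home in col 1: r3c1 ⇒ r3c1=3.
Step 19. [r3c4∈{1,7}] r3c4 is the only open cell in row 3 admitting 1. So r3c4=1.
Step 20. [r4c4∈{9}] nothing but 9 survives at r4c4. So r4c4=9.
Step 21. [r3c8∈{7}] only 7 remains possible at r3c8, so r3c8=7.
Step 22. [r6c6∈{1,8}] across col 6, 1 lands solely at r6c6. So r6c6=1.
Step 23. [r1c8∈{3}] r1c8's peers cover all but 3, so r1c8=3.
Step 24. [r6c7∈{3}] r6c7's peers cover all but 3. So r6c7=3.
Step 25. [r9c7∈{7}] only 7 remains possible at r9c7. So r9c7=7.
Step 26. [r9c4∈{2}] r9c4's peers cover all but 2. So r9c4=2.
Step 27. [r8c5∈{9}] r8c5's peers cover all but 9, so r8c5=9.
Step 28. [r7c6∈{7,8}] in box 8, 7 fits only at r7c6, so r7c6=7.
Step 29. [r9c3∈{3,5,9}] r9c3 is the only open cell in row 9 admitting 9. So r9c3=9.
Step 30. [r6c3∈{7}] only 7 remains possible at r6c3, so r6c3=7.
Step 31. [r9c9∈{3,8}] row 9 places 3 nowhere but r9c9 ⇒ r9c9=3.
Step 32. [r9c8∈{5}] nothing but 5 survives at r9c8. So r9c8=5.
Step 33. [r1c4∈{7}] r1c4 has the single candidate 7, so r1c4=7.
Step 34. [r6c8∈{6}] r6c8's peers cover all but 6 ⇒ r6c8=6.
Step 35. [r6c5∈{8}] nothing but 8 survives at r6c5 ⇒ r6c5=8.
Step 36. [r7c3∈{3}] nothing but 3 survives at r7c3. So r7c3=3.
Step 37. [r5c4∈{4}] r5c4 is down to just 4 ⇒ r5c4=4.
Step 38. [r8c7∈{1}] only 1 remains possible at r8c7 ⇒ r8c7=1.
Step 39. [r8c3∈{5}] only 5 remains possible at r8c3 ⇒ r8c3=5.
Step 40. [r9c6∈{8}] r9c6 is down to just 8. So r9c6=8.
Step 41. [r8c1∈{7}] r8c1 has the single candidate 7. So r8c1=7.
Step 42. [r8c8∈{2}] r8c8's peers cover all but 2. So r8c8=2.
Step 43. [r6c1∈{9}] r6c1 has the single candidate 9, so r6c1=9.
Step 44. [r4c1∈{1}] r4c1's peers cover all but 1 ⇒ r4c1=1.
Step 45. [r1c6∈{9}] r1c6 is down to just 9, so r1c6=9.
Step 46. [r1c5∈{2}] only 2 remains possible at r1c5, so r1c5=2.
Step 47. [r2c5∈{6}] r2c5 has the single candidate 6, so r2c5=6.
Step 48. [r7c9∈{8}] only 8 remains possible at r7c9. So r7c9=8.
Step 49. [r1c3∈{1}] r1c3's peers cover all but 1. So r1c3=1.

Answer: 8 4 1 7 2 9 6 3 5 / 5 7 2 8 6 3 9 4 1 / 3 9 6 1 4 5 8 7 2 / 1 5 4 9 3 6 2 8 7 / 6 3 8 4 7 2 5 1 9 / 9 2 7 5 8 1 3 6 4 / 2 1 3 6 5 7 4 9 8 / 7 8 5 3 9 4 1 2 6 / 4 6 9 2 1 8 7 5 3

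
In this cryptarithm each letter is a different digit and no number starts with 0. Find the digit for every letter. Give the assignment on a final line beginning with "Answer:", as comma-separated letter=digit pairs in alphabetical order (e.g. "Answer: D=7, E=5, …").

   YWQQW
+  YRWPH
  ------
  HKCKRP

Step 1. [col 1: W + H ≡ P (mod 10)] several values work for P in column 1 (W + H ≡ P (mod 10), carry-in 0); try P=3. So P=3.
Step 2. [col 1: W + H ≡ P (mod 10)] W=2 is one option consistent with column 1 (W + H ≡ P (mod 10), carry-in 0) — take it ⇒ W=2.
Step 3. [col 1: W + H ≡ P (mod 10)] column 1: given W=2, P=3, carry-in 0, and digits 2,3 already taken and all letters distinct, W+H≡P (mod 10) forces H=1, so H=1.
Step 4. [col 2: Q + P ≡ R (mod 10)] Q=4 is one option consistent with column 2 (Q + P ≡ R (mod 10), carry-in 0) — take it ⇒ Q=4.
Step 5. [col 2: Q + P ≡ R (mod 10)] column 2: given Q=4, P=3, carry-in 0, and digits 1,2,3,4 already taken and all letters distinct, Q+P≡R (mod 10) forces R=7, so R=7.
Step 6. [col 3: Q + W ≡ K (mod 10)] in column 3 we have Q+W≡K with carry-in 0; given Q=4, W=2 and digits 1,2,3,4,7 already taken and all letters distinct, that pins K to 6, so K=6.
Step 7. [col 4: W + R ≡ C (mod 10)] column 4 reads W+R+carry(0)=C with W=2, R=7; with digits 1,2,3,4,6,7 already taken and all letters distinct, the only value for C is 9. So C=9.
Step 8. [col 5: Y + Y ≡ K (mod 10)] in column 5 we have Y+Y≡K with carry-in 0; given K=6 and digits 1,2,3,4,6,7,9 already taken and all letters distinct, that pins Y to 8. So Y=8.

Answer: C=9, H=1, K=6, P=3, Q=4, R=7, W=2, Y=8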